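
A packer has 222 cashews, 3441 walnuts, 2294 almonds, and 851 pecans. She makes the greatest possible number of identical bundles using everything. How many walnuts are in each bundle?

93

Number of bundles = gcd(222, 3441, 2294, 851).
222 = 2 × 3 × 37
3441 = 3 × 31 × 37
2294 = 2 × 31 × 37
851 = 23 × 37
gcd(222, 3441, 2294, 851) = 37.
walnuts per bundle = 3441 / 37 = 93.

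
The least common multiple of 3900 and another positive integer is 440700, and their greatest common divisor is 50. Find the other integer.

gcd × lcm = product of the two integers, so the other integer is (50 × 440700) / 3900 = 5650.

5650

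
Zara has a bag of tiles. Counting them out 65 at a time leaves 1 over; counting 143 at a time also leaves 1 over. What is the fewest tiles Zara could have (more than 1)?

716

N − 1 must be a common multiple of 65 and 143.
65 = 5 × 13
143 = 11 × 13
LCM(65, 143) = 5 × 11 × 13 = 715.
Smallest N > 1 is LCM + 1 = 715 + 1 = 716.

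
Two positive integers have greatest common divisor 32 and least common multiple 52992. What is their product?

For any two positive integers, gcd × lcm = product = 32 × 52992 = 1695744.

1695744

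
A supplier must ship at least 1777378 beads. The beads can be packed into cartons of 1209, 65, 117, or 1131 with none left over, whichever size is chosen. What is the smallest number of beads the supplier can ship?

2103660

The number of beads must be a common multiple of 1209, 65, 117, and 1131, so a multiple of their LCM.
1209 = 3 × 13 × 31
65 = 5 × 13
117 = 3^2 × 13
1131 = 3 × 13 × 29
LCM(1209, 65, 117, 1131) = 3^2 × 5 × 13 × 29 × 31 = 525915.
Smallest multiple of 525915 that is ≥ 1777378: ⌈1777378/525915⌉ × 525915 = 4 × 525915 = 2103660.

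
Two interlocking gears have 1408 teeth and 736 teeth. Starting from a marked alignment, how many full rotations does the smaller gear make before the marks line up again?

44 rotations

The first common completion time is the LCM of the periods.
1408 = 2^7 × 11
736 = 2^5 × 23
LCM(1408, 736) = 2^7 × 11 × 23 = 32384.
Rotations for period 736: 32384 / 736 = 44.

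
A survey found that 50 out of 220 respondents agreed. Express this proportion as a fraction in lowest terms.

50 = 2 × 5^2
220 = 2^2 × 5 × 11
gcd(50, 220) = 2 × 5 = 10.
Divide numerator and denominator by 10: 50/220 = 5/22.

5/22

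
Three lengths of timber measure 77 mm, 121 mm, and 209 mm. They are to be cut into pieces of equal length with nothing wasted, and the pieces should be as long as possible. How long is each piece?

Each piece length must divide every original length, so the longest possible is gcd(77, 121, 209).
77 = 7 × 11
121 = 11^2
209 = 11 × 19
gcd(77, 121, 209) = 11.

11 mm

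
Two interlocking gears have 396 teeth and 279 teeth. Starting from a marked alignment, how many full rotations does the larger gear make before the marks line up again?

31 rotations

All finish a whole number of cycles simultaneously at t = LCM of the periods.
396 = 2^2 × 3^2 × 11
279 = 3^2 × 31
LCM(396, 279) = 2^2 × 3^2 × 11 × 31 = 12276.
Rotations for period 396: 12276 / 396 = 31.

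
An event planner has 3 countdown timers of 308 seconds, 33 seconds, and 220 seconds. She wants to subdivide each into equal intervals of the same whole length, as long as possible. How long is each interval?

The interval must divide each timer length; the longest such is the gcd.
308 = 2^2 × 7 × 11
33 = 3 × 11
220 = 2^2 × 5 × 11
gcd(308, 33, 220) = 11.

11 seconds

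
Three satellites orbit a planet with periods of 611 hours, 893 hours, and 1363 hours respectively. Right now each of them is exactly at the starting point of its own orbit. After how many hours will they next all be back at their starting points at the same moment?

We need the least common multiple of the intervals.
611 = 13 × 47
893 = 19 × 47
1363 = 29 × 47
LCM(611, 893, 1363) = 13 × 19 × 29 × 47 = 336661.

336661 hours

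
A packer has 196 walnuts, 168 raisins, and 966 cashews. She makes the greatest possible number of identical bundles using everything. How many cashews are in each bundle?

69

Number of bundles = gcd(196, 168, 966).
196 = 2^2 × 7^2
168 = 2^3 × 3 × 7
966 = 2 × 3 × 7 × 23
gcd(196, 168, 966) = 2 × 7 = 14.
cashews per bundle = 966 / 14 = 69.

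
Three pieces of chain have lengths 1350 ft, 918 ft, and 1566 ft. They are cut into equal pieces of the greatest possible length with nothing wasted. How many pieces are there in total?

71

Piece length = gcd(1350, 918, 1566).
1350 = 2 × 3^3 × 5^2
918 = 2 × 3^3 × 17
1566 = 2 × 3^3 × 29
gcd(1350, 918, 1566) = 2 × 3^3 = 54.
Total pieces = 1350/54 + 918/54 + 1566/54 = 25 + 17 + 29 = 71.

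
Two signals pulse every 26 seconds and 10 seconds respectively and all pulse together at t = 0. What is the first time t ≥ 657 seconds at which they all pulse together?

Joint pulses occur at multiples of LCM(26, 10).
26 = 2 × 13
10 = 2 × 5
LCM(26, 10) = 2 × 5 × 13 = 130.
Smallest multiple of 130 that is ≥ 657: ⌈657/130⌉ × 130 = 6 × 130 = 780.

780 seconds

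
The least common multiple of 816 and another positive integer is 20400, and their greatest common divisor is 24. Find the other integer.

600

gcd × lcm = product of the two integers, so the other integer is (24 × 20400) / 816 = 600.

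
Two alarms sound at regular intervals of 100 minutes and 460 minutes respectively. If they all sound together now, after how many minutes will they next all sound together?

2300 minutes

The first simultaneous occurrence is after LCM of the individual periods.
100 = 2^2 × 5^2
460 = 2^2 × 5 × 23
LCM(100, 460) = 2^2 × 5^2 × 23 = 2300.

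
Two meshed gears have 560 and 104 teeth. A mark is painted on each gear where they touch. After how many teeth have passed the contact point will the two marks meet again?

7280 teeth

We need the least common multiple of the intervals.
560 = 2^4 × 5 × 7
104 = 2^3 × 13
LCM(560, 104) = 2^4 × 5 × 7 × 13 = 7280.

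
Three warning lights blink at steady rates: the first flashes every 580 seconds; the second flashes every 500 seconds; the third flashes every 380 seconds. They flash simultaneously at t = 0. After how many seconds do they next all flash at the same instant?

275500 seconds

The first simultaneous occurrence is after LCM of the individual periods.
580 = 2^2 × 5 × 29
500 = 2^2 × 5^3
380 = 2^2 × 5 × 19
LCM(580, 500, 380) = 2^2 × 5^3 × 19 × 29 = 275500.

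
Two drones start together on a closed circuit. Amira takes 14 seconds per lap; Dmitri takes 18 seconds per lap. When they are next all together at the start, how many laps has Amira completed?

The first common completion time is the LCM of the periods.
14 = 2 × 7
18 = 2 × 3^2
LCM(14, 18) = 2 × 3^2 × 7 = 126.
Laps for period 14: 126 / 14 = 9.

9 laps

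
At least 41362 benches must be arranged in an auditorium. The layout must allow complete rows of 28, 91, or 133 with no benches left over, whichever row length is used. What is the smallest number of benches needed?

41496

The number of benches must be a common multiple of 28, 91, and 133, so a multiple of their LCM.
28 = 2^2 × 7
91 = 7 × 13
133 = 7 × 19
LCM(28, 91, 133) = 2^2 × 7 × 13 × 19 = 6916.
Smallest multiple of 6916 that is ≥ 41362: ⌈41362/6916⌉ × 6916 = 6 × 6916 = 41496.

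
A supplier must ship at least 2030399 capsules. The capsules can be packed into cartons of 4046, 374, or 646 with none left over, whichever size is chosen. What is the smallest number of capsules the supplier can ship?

2536842

The number of capsules must be a common multiple of 4046, 374, and 646, so a multiple of their LCM.
4046 = 2 × 7 × 17^2
374 = 2 × 11 × 17
646 = 2 × 17 × 19
LCM(4046, 374, 646) = 2 × 7 × 11 × 17^2 × 19 = 845614.
Smallest multiple of 845614 that is ≥ 2030399: ⌈2030399/845614⌉ × 845614 = 3 × 845614 = 2536842.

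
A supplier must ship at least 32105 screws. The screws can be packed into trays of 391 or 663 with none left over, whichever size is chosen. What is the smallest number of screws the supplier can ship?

The number of screws must be a common multiple of 391 and 663, so a multiple of their LCM.
391 = 17 × 23
663 = 3 × 13 × 17
LCM(391, 663) = 3 × 13 × 17 × 23 = 15249.
Smallest multiple of 15249 that is ≥ 32105: ⌈32105/15249⌉ × 15249 = 3 × 15249 = 45747.

45747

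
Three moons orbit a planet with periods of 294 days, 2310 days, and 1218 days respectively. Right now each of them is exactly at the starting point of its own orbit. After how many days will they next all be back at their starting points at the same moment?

468930 days

The first simultaneous occurrence is after LCM of the individual periods.
294 = 2 × 3 × 7^2
2310 = 2 × 3 × 5 × 7 × 11
1218 = 2 × 3 × 7 × 29
LCM(294, 2310, 1218) = 2 × 3 × 5 × 7^2 × 11 × 29 = 468930.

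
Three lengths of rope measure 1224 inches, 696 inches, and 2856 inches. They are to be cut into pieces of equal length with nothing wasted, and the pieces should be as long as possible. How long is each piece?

24 inches

The greatest length dividing all of 1224, 696, and 2856 is their gcd.
1224 = 2^3 × 3^2 × 17
696 = 2^3 × 3 × 29
2856 = 2^3 × 3 × 7 × 17
gcd(1224, 696, 2856) = 2^3 × 3 = 24.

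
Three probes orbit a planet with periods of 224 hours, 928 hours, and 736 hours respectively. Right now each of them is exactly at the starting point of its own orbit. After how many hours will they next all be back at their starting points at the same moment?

149408 hours

The first simultaneous occurrence is after LCM of the individual periods.
224 = 2^5 × 7
928 = 2^5 × 29
736 = 2^5 × 23
LCM(224, 928, 736) = 2^5 × 7 × 23 × 29 = 149408.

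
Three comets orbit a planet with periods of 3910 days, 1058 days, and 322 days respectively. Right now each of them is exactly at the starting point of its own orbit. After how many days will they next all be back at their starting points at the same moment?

They coincide at every common multiple of the periods; the first is the LCM.
3910 = 2 × 5 × 17 × 23
1058 = 2 × 23^2
322 = 2 × 7 × 23
LCM(3910, 1058, 322) = 2 × 5 × 7 × 17 × 23^2 = 629510.

629510 days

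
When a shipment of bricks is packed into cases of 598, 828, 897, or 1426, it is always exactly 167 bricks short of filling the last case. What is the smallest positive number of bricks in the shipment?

Being 167 short of a full case of size k means N ≡ −167 (mod k), i.e. N + 167 is a multiple of each size.
598 = 2 × 13 × 23
828 = 2^2 × 3^2 × 23
897 = 3 × 13 × 23
1426 = 2 × 23 × 31
LCM(598, 828, 897, 1426) = 2^2 × 3^2 × 13 × 23 × 31 = 333684.
Smallest positive N is 333684 − 167 = 333517.

333517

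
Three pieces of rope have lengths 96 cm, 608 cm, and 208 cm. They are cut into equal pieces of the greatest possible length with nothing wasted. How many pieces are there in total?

Piece length = gcd(96, 608, 208).
96 = 2^5 × 3
608 = 2^5 × 19
208 = 2^4 × 13
gcd(96, 608, 208) = 2^4 = 16.
Total pieces = 96/16 + 608/16 + 208/16 = 6 + 38 + 13 = 57.

57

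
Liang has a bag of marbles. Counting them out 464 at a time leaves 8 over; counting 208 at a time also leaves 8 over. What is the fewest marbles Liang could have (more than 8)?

6040

N − 8 must be a common multiple of 464 and 208.
464 = 2^4 × 29
208 = 2^4 × 13
LCM(464, 208) = 2^4 × 13 × 29 = 6032.
Smallest N > 8 is LCM + 8 = 6032 + 8 = 6040.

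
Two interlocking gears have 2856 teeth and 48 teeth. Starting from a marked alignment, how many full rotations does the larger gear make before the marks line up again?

2 rotations

They are all back at their starting positions together after one LCM of the periods.
2856 = 2^3 × 3 × 7 × 17
48 = 2^4 × 3
LCM(2856, 48) = 2^4 × 3 × 7 × 17 = 5712.
Rotations for period 2856: 5712 / 2856 = 2.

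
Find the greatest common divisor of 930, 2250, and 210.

930 = 2 × 3 × 5 × 31
2250 = 2 × 3^2 × 5^3
210 = 2 × 3 × 5 × 7
gcd(930, 2250, 210) = 2 × 3 × 5 = 30.

30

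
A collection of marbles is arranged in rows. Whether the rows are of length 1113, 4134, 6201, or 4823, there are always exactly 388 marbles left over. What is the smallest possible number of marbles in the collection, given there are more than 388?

N − 388 must be a common multiple of 1113, 4134, 6201, and 4823.
1113 = 3 × 7 × 53
4134 = 2 × 3 × 13 × 53
6201 = 3^2 × 13 × 53
4823 = 7 × 13 × 53
LCM(1113, 4134, 6201, 4823) = 2 × 3^2 × 7 × 13 × 53 = 86814.
Smallest N > 388 is LCM + 388 = 86814 + 388 = 87202.

87202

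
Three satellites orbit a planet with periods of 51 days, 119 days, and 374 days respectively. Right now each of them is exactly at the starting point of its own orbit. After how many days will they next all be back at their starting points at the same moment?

The first simultaneous occurrence is after LCM of the individual periods.
51 = 3 × 17
119 = 7 × 17
374 = 2 × 11 × 17
LCM(51, 119, 374) = 2 × 3 × 7 × 11 × 17 = 7854.

7854 days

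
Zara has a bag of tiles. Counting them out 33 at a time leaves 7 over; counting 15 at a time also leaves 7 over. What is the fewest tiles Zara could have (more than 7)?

172

N − 7 must be a common multiple of 33 and 15.
33 = 3 × 11
15 = 3 × 5
LCM(33, 15) = 3 × 5 × 11 = 165.
Smallest N > 7 is LCM + 7 = 165 + 7 = 172.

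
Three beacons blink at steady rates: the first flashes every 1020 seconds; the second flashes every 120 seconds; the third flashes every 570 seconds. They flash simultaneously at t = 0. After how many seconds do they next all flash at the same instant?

The first simultaneous occurrence is after LCM of the individual periods.
1020 = 2^2 × 3 × 5 × 17
120 = 2^3 × 3 × 5
570 = 2 × 3 × 5 × 19
LCM(1020, 120, 570) = 2^3 × 3 × 5 × 17 × 19 = 38760.

38760 seconds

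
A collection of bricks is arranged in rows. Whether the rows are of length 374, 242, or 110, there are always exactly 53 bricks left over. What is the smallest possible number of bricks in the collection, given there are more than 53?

N − 53 must be a common multiple of 374, 242, and 110.
374 = 2 × 11 × 17
242 = 2 × 11^2
110 = 2 × 5 × 11
LCM(374, 242, 110) = 2 × 5 × 11^2 × 17 = 20570.
Smallest N > 53 is LCM + 53 = 20570 + 53 = 20623.

20623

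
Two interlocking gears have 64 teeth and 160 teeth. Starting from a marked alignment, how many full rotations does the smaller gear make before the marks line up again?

5 rotations

They are all back at their starting positions together after one LCM of the periods.
64 = 2^6
160 = 2^5 × 5
LCM(64, 160) = 2^6 × 5 = 320.
Rotations for period 64: 320 / 64 = 5.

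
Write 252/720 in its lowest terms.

7/20

252 = 2^2 × 3^2 × 7
720 = 2^4 × 3^2 × 5
gcd(252, 720) = 2^2 × 3^2 = 36.
Divide numerator and denominator by 36: 252/720 = 7/20.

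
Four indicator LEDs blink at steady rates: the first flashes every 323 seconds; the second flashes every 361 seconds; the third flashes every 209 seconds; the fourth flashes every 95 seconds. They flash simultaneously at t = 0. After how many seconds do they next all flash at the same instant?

The first simultaneous occurrence is after LCM of the individual periods.
323 = 17 × 19
361 = 19^2
209 = 11 × 19
95 = 5 × 19
LCM(323, 361, 209, 95) = 5 × 11 × 17 × 19^2 = 337535.

337535 seconds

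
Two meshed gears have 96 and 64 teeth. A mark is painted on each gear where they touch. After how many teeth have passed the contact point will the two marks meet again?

192 teeth

The first simultaneous occurrence is after LCM of the individual periods.
96 = 2^5 × 3
64 = 2^6
LCM(96, 64) = 2^6 × 3 = 192.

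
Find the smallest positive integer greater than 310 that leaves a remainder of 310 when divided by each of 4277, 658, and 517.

N − 310 must be a common multiple of 4277, 658, and 517.
4277 = 7 × 13 × 47
658 = 2 × 7 × 47
517 = 11 × 47
LCM(4277, 658, 517) = 2 × 7 × 11 × 13 × 47 = 94094.
Smallest N > 310 is LCM + 310 = 94094 + 310 = 94404.

94404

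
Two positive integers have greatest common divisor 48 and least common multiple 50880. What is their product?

For any two positive integers, gcd × lcm = product = 48 × 50880 = 2442240.

2442240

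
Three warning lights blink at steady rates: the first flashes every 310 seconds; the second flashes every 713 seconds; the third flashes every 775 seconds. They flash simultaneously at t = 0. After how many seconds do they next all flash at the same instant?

The first simultaneous occurrence is after LCM of the individual periods.
310 = 2 × 5 × 31
713 = 23 × 31
775 = 5^2 × 31
LCM(310, 713, 775) = 2 × 5^2 × 23 × 31 = 35650.

35650 seconds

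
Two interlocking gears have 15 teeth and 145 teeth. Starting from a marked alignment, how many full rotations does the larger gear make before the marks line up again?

The first common completion time is the LCM of the periods.
15 = 3 × 5
145 = 5 × 29
LCM(15, 145) = 3 × 5 × 29 = 435.
Rotations for period 145: 435 / 145 = 3.

3 rotations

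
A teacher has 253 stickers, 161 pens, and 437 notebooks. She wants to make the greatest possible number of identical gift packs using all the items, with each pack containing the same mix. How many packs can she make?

The pack count must divide each quantity, so the greatest is gcd(253, 161, 437).
253 = 11 × 23
161 = 7 × 23
437 = 19 × 23
gcd(253, 161, 437) = 23.

23 packs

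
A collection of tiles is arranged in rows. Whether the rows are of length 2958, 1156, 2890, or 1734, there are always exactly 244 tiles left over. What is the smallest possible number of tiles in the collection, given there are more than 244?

N − 244 must be a common multiple of 2958, 1156, 2890, and 1734.
2958 = 2 × 3 × 17 × 29
1156 = 2^2 × 17^2
2890 = 2 × 5 × 17^2
1734 = 2 × 3 × 17^2
LCM(2958, 1156, 2890, 1734) = 2^2 × 3 × 5 × 17^2 × 29 = 502860.
Smallest N > 244 is LCM + 244 = 502860 + 244 = 503104.

503104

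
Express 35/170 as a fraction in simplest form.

35 = 5 × 7
170 = 2 × 5 × 17
gcd(35, 170) = 5.
Divide numerator and denominator by 5: 35/170 = 7/34.

7/34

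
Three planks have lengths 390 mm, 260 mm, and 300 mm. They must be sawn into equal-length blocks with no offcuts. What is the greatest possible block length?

10 mm

The block length must divide every plank, so the greatest is gcd(390, 260, 300).
390 = 2 × 3 × 5 × 13
260 = 2^2 × 5 × 13
300 = 2^2 × 3 × 5^2
gcd(390, 260, 300) = 2 × 5 = 10.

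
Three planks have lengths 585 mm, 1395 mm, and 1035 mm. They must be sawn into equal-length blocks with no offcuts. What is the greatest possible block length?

45 mm

The block length must divide every plank, so the greatest is gcd(585, 1395, 1035).
585 = 3^2 × 5 × 13
1395 = 3^2 × 5 × 31
1035 = 3^2 × 5 × 23
gcd(585, 1395, 1035) = 3^2 × 5 = 45.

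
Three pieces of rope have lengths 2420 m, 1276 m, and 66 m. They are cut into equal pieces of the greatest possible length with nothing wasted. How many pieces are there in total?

Piece length = gcd(2420, 1276, 66).
2420 = 2^2 × 5 × 11^2
1276 = 2^2 × 11 × 29
66 = 2 × 3 × 11
gcd(2420, 1276, 66) = 2 × 11 = 22.
Total pieces = 2420/22 + 1276/22 + 66/22 = 110 + 58 + 3 = 171.

171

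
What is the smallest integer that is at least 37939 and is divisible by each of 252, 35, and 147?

44100

The integer must be a common multiple of 252, 35, and 147, so a multiple of their LCM.
252 = 2^2 × 3^2 × 7
35 = 5 × 7
147 = 3 × 7^2
LCM(252, 35, 147) = 2^2 × 3^2 × 5 × 7^2 = 8820.
Smallest multiple of 8820 that is ≥ 37939: ⌈37939/8820⌉ × 8820 = 5 × 8820 = 44100.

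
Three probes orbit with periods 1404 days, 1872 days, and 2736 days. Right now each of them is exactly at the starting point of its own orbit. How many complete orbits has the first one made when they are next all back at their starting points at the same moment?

76 orbits

All finish a whole number of cycles simultaneously at t = LCM of the periods.
1404 = 2^2 × 3^3 × 13
1872 = 2^4 × 3^2 × 13
2736 = 2^4 × 3^2 × 19
LCM(1404, 1872, 2736) = 2^4 × 3^3 × 13 × 19 = 106704.
Orbits for period 1404: 106704 / 1404 = 76.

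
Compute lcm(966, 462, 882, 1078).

223146

966 = 2 × 3 × 7 × 23
462 = 2 × 3 × 7 × 11
882 = 2 × 3^2 × 7^2
1078 = 2 × 7^2 × 11
LCM(966, 462, 882, 1078) = 2 × 3^2 × 7^2 × 11 × 23 = 223146.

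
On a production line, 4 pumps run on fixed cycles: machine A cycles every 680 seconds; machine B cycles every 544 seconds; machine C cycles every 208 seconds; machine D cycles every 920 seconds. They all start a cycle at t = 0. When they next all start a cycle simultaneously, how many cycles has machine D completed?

884 cycles

The first common completion time is the LCM of the periods.
680 = 2^3 × 5 × 17
544 = 2^5 × 17
208 = 2^4 × 13
920 = 2^3 × 5 × 23
LCM(680, 544, 208, 920) = 2^5 × 5 × 13 × 17 × 23 = 813280.
Cycles for period 920: 813280 / 920 = 884.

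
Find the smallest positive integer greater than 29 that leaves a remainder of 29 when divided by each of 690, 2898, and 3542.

N − 29 must be a common multiple of 690, 2898, and 3542.
690 = 2 × 3 × 5 × 23
2898 = 2 × 3^2 × 7 × 23
3542 = 2 × 7 × 11 × 23
LCM(690, 2898, 3542) = 2 × 3^2 × 5 × 7 × 11 × 23 = 159390.
Smallest N > 29 is LCM + 29 = 159390 + 29 = 159419.

159419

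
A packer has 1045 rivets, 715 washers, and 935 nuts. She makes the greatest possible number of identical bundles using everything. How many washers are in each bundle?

Number of bundles = gcd(1045, 715, 935).
1045 = 5 × 11 × 19
715 = 5 × 11 × 13
935 = 5 × 11 × 17
gcd(1045, 715, 935) = 5 × 11 = 55.
washers per bundle = 715 / 55 = 13.

13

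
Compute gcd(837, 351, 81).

837 = 3^3 × 31
351 = 3^3 × 13
81 = 3^4
gcd(837, 351, 81) = 3^3 = 27.

27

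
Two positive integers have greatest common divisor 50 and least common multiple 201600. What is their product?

10080000

For any two positive integers, gcd × lcm = product = 50 × 201600 = 10080000.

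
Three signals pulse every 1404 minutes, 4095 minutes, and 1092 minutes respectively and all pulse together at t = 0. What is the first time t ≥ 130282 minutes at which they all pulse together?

Joint pulses occur at multiples of LCM(1404, 4095, 1092).
1404 = 2^2 × 3^3 × 13
4095 = 3^2 × 5 × 7 × 13
1092 = 2^2 × 3 × 7 × 13
LCM(1404, 4095, 1092) = 2^2 × 3^3 × 5 × 7 × 13 = 49140.
Smallest multiple of 49140 that is ≥ 130282: ⌈130282/49140⌉ × 49140 = 3 × 49140 = 147420.

147420 minutes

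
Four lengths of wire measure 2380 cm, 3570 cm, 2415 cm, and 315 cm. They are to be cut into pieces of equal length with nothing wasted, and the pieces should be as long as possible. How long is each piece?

35 cm

Each piece length must divide every original length, so the longest possible is gcd(2380, 3570, 2415, 315).
2380 = 2^2 × 5 × 7 × 17
3570 = 2 × 3 × 5 × 7 × 17
2415 = 3 × 5 × 7 × 23
315 = 3^2 × 5 × 7
gcd(2380, 3570, 2415, 315) = 5 × 7 = 35.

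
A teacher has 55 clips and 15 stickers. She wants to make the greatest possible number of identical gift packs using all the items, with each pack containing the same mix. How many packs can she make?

The pack count must divide each quantity, so the greatest is gcd(55, 15).
55 = 5 × 11
15 = 3 × 5
gcd(55, 15) = 5.

5 packs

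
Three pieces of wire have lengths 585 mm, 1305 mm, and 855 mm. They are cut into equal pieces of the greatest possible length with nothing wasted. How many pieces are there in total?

61

Piece length = gcd(585, 1305, 855).
585 = 3^2 × 5 × 13
1305 = 3^2 × 5 × 29
855 = 3^2 × 5 × 19
gcd(585, 1305, 855) = 3^2 × 5 = 45.
Total pieces = 585/45 + 1305/45 + 855/45 = 13 + 29 + 19 = 61.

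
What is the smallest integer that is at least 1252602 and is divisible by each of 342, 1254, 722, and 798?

The integer must be a common multiple of 342, 1254, 722, and 798, so a multiple of their LCM.
342 = 2 × 3^2 × 19
1254 = 2 × 3 × 11 × 19
722 = 2 × 19^2
798 = 2 × 3 × 7 × 19
LCM(342, 1254, 722, 798) = 2 × 3^2 × 7 × 11 × 19^2 = 500346.
Smallest multiple of 500346 that is ≥ 1252602: ⌈1252602/500346⌉ × 500346 = 3 × 500346 = 1501038.

1501038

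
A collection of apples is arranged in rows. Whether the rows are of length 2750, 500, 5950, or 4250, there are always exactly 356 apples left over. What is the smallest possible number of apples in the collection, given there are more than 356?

N − 356 must be a common multiple of 2750, 500, 5950, and 4250.
2750 = 2 × 5^3 × 11
500 = 2^2 × 5^3
5950 = 2 × 5^2 × 7 × 17
4250 = 2 × 5^3 × 17
LCM(2750, 500, 5950, 4250) = 2^2 × 5^3 × 7 × 11 × 17 = 654500.
Smallest N > 356 is LCM + 356 = 654500 + 356 = 654856.

654856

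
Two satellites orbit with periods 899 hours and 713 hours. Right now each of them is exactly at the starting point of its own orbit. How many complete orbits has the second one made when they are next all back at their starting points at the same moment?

They are all back at their starting positions together after one LCM of the periods.
899 = 29 × 31
713 = 23 × 31
LCM(899, 713) = 23 × 29 × 31 = 20677.
Orbits for period 713: 20677 / 713 = 29.

29 orbits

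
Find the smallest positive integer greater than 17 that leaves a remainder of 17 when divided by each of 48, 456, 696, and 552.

608321

N − 17 must be a common multiple of 48, 456, 696, and 552.
48 = 2^4 × 3
456 = 2^3 × 3 × 19
696 = 2^3 × 3 × 29
552 = 2^3 × 3 × 23
LCM(48, 456, 696, 552) = 2^4 × 3 × 19 × 23 × 29 = 608304.
Smallest N > 17 is LCM + 17 = 608304 + 17 = 608321.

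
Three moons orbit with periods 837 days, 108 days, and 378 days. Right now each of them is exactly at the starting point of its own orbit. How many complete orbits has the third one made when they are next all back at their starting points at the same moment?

62 orbits

They are all back at their starting positions together after one LCM of the periods.
837 = 3^3 × 31
108 = 2^2 × 3^3
378 = 2 × 3^3 × 7
LCM(837, 108, 378) = 2^2 × 3^3 × 7 × 31 = 23436.
Orbits for period 378: 23436 / 378 = 62.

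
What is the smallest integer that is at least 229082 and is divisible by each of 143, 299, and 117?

The integer must be a common multiple of 143, 299, and 117, so a multiple of their LCM.
143 = 11 × 13
299 = 13 × 23
117 = 3^2 × 13
LCM(143, 299, 117) = 3^2 × 11 × 13 × 23 = 29601.
Smallest multiple of 29601 that is ≥ 229082: ⌈229082/29601⌉ × 29601 = 8 × 29601 = 236808.

236808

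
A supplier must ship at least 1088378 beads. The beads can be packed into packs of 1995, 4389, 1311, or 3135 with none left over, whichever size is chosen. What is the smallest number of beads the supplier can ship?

1514205

The number of beads must be a common multiple of 1995, 4389, 1311, and 3135, so a multiple of their LCM.
1995 = 3 × 5 × 7 × 19
4389 = 3 × 7 × 11 × 19
1311 = 3 × 19 × 23
3135 = 3 × 5 × 11 × 19
LCM(1995, 4389, 1311, 3135) = 3 × 5 × 7 × 11 × 19 × 23 = 504735.
Smallest multiple of 504735 that is ≥ 1088378: ⌈1088378/504735⌉ × 504735 = 3 × 504735 = 1514205.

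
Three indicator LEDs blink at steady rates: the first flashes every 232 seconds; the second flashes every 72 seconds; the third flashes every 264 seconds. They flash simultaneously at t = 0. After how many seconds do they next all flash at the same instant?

The first simultaneous occurrence is after LCM of the individual periods.
232 = 2^3 × 29
72 = 2^3 × 3^2
264 = 2^3 × 3 × 11
LCM(232, 72, 264) = 2^3 × 3^2 × 11 × 29 = 22968.

22968 seconds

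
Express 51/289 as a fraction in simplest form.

3/17

51 = 3 × 17
289 = 17^2
gcd(51, 289) = 17.
Divide numerator and denominator by 17: 51/289 = 3/17.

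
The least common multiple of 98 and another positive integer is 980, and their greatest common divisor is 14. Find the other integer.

140

gcd × lcm = product of the two integers, so the other integer is (14 × 980) / 98 = 140.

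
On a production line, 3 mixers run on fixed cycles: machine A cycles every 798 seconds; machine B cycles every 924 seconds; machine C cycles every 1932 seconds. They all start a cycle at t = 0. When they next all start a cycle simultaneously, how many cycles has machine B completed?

437 cycles

They are all back at their starting positions together after one LCM of the periods.
798 = 2 × 3 × 7 × 19
924 = 2^2 × 3 × 7 × 11
1932 = 2^2 × 3 × 7 × 23
LCM(798, 924, 1932) = 2^2 × 3 × 7 × 11 × 19 × 23 = 403788.
Cycles for period 924: 403788 / 924 = 437.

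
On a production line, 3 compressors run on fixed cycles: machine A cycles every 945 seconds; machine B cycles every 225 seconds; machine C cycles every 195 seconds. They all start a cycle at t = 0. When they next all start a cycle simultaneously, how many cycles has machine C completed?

315 cycles

The first common completion time is the LCM of the periods.
945 = 3^3 × 5 × 7
225 = 3^2 × 5^2
195 = 3 × 5 × 13
LCM(945, 225, 195) = 3^3 × 5^2 × 7 × 13 = 61425.
Cycles for period 195: 61425 / 195 = 315.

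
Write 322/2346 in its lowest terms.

322 = 2 × 7 × 23
2346 = 2 × 3 × 17 × 23
gcd(322, 2346) = 2 × 23 = 46.
Divide numerator and denominator by 46: 322/2346 = 7/51.

7/51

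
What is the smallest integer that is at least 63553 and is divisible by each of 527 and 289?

The integer must be a common multiple of 527 and 289, so a multiple of their LCM.
527 = 17 × 31
289 = 17^2
LCM(527, 289) = 17^2 × 31 = 8959.
Smallest multiple of 8959 that is ≥ 63553: ⌈63553/8959⌉ × 8959 = 8 × 8959 = 71672.

71672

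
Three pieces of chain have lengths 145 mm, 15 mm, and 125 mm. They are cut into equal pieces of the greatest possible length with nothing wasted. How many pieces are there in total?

Piece length = gcd(145, 15, 125).
145 = 5 × 29
15 = 3 × 5
125 = 5^3
gcd(145, 15, 125) = 5.
Total pieces = 145/5 + 15/5 + 125/5 = 29 + 3 + 25 = 57.

57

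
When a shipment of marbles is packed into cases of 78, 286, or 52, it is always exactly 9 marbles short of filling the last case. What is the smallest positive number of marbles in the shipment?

Being 9 short of a full case of size k means N ≡ −9 (mod k), i.e. N + 9 is a multiple of each size.
78 = 2 × 3 × 13
286 = 2 × 11 × 13
52 = 2^2 × 13
LCM(78, 286, 52) = 2^2 × 3 × 11 × 13 = 1716.
Smallest positive N is 1716 − 9 = 1707.

1707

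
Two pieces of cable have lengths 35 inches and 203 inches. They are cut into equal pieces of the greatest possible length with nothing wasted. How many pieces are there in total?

Piece length = gcd(35, 203).
35 = 5 × 7
203 = 7 × 29
gcd(35, 203) = 7.
Total pieces = 35/7 + 203/7 = 5 + 29 = 34.

34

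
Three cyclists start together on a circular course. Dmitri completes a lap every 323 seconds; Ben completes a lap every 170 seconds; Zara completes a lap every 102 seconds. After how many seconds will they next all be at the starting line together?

They coincide at every common multiple of the periods; the first is the LCM.
323 = 17 × 19
170 = 2 × 5 × 17
102 = 2 × 3 × 17
LCM(323, 170, 102) = 2 × 3 × 5 × 17 × 19 = 9690.

9690 seconds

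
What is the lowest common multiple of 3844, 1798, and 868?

3844 = 2^2 × 31^2
1798 = 2 × 29 × 31
868 = 2^2 × 7 × 31
LCM(3844, 1798, 868) = 2^2 × 7 × 29 × 31^2 = 780332.

780332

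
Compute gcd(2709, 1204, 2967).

2709 = 3^2 × 7 × 43
1204 = 2^2 × 7 × 43
2967 = 3 × 23 × 43
gcd(2709, 1204, 2967) = 43.

43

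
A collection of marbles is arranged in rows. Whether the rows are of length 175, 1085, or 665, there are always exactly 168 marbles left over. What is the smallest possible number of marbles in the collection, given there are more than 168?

103243

N − 168 must be a common multiple of 175, 1085, and 665.
175 = 5^2 × 7
1085 = 5 × 7 × 31
665 = 5 × 7 × 19
LCM(175, 1085, 665) = 5^2 × 7 × 19 × 31 = 103075.
Smallest N > 168 is LCM + 168 = 103075 + 168 = 103243.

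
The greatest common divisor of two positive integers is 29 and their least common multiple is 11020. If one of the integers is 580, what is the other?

For two integers, gcd × lcm = product, so the other is (29 × 11020) / 580 = 319580 / 580 = 551.

551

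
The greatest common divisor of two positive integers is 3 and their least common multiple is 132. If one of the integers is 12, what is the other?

33

For two integers, gcd × lcm = product, so the other is (3 × 132) / 12 = 396 / 12 = 33.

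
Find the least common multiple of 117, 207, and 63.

18837

117 = 3^2 × 13
207 = 3^2 × 23
63 = 3^2 × 7
LCM(117, 207, 63) = 3^2 × 7 × 13 × 23 = 18837.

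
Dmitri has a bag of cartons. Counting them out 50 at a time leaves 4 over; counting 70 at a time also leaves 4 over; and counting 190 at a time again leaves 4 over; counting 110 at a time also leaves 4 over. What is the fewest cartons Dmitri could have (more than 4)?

73154

N − 4 must be a common multiple of 50, 70, 190, and 110.
50 = 2 × 5^2
70 = 2 × 5 × 7
190 = 2 × 5 × 19
110 = 2 × 5 × 11
LCM(50, 70, 190, 110) = 2 × 5^2 × 7 × 11 × 19 = 73150.
Smallest N > 4 is LCM + 4 = 73150 + 4 = 73154.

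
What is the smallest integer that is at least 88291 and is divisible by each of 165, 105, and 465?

107415

The integer must be a common multiple of 165, 105, and 465, so a multiple of their LCM.
165 = 3 × 5 × 11
105 = 3 × 5 × 7
465 = 3 × 5 × 31
LCM(165, 105, 465) = 3 × 5 × 7 × 11 × 31 = 35805.
Smallest multiple of 35805 that is ≥ 88291: ⌈88291/35805⌉ × 35805 = 3 × 35805 = 107415.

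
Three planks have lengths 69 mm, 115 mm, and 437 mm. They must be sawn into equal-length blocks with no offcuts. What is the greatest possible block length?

23 mm

This is the greatest common divisor of 69, 115, and 437.
69 = 3 × 23
115 = 5 × 23
437 = 19 × 23
gcd(69, 115, 437) = 23.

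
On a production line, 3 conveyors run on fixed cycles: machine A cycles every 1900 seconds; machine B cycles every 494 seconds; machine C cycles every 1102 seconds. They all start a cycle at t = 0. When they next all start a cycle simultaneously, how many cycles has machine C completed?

650 cycles

They are all back at their starting positions together after one LCM of the periods.
1900 = 2^2 × 5^2 × 19
494 = 2 × 13 × 19
1102 = 2 × 19 × 29
LCM(1900, 494, 1102) = 2^2 × 5^2 × 13 × 19 × 29 = 716300.
Cycles for period 1102: 716300 / 1102 = 650.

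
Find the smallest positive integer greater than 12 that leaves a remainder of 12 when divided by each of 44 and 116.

N − 12 must be a common multiple of 44 and 116.
44 = 2^2 × 11
116 = 2^2 × 29
LCM(44, 116) = 2^2 × 11 × 29 = 1276.
Smallest N > 12 is LCM + 12 = 1276 + 12 = 1288.

1288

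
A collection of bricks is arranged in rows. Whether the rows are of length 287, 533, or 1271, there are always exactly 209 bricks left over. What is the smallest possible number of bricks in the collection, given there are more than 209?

115870

N − 209 must be a common multiple of 287, 533, and 1271.
287 = 7 × 41
533 = 13 × 41
1271 = 31 × 41
LCM(287, 533, 1271) = 7 × 13 × 31 × 41 = 115661.
Smallest N > 209 is LCM + 209 = 115661 + 209 = 115870.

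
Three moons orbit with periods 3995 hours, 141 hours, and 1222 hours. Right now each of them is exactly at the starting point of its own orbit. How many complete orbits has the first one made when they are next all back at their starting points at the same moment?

The first common completion time is the LCM of the periods.
3995 = 5 × 17 × 47
141 = 3 × 47
1222 = 2 × 13 × 47
LCM(3995, 141, 1222) = 2 × 3 × 5 × 13 × 17 × 47 = 311610.
Orbits for period 3995: 311610 / 3995 = 78.

78 orbits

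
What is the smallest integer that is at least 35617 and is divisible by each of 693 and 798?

The integer must be a common multiple of 693 and 798, so a multiple of their LCM.
693 = 3^2 × 7 × 11
798 = 2 × 3 × 7 × 19
LCM(693, 798) = 2 × 3^2 × 7 × 11 × 19 = 26334.
Smallest multiple of 26334 that is ≥ 35617: ⌈35617/26334⌉ × 26334 = 2 × 26334 = 52668.

52668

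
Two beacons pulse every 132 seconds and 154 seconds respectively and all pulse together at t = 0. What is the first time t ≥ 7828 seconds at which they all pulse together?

8316 seconds

Joint pulses occur at multiples of LCM(132, 154).
132 = 2^2 × 3 × 11
154 = 2 × 7 × 11
LCM(132, 154) = 2^2 × 3 × 7 × 11 = 924.
Smallest multiple of 924 that is ≥ 7828: ⌈7828/924⌉ × 924 = 9 × 924 = 8316.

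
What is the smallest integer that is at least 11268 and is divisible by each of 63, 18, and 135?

The integer must be a common multiple of 63, 18, and 135, so a multiple of their LCM.
63 = 3^2 × 7
18 = 2 × 3^2
135 = 3^3 × 5
LCM(63, 18, 135) = 2 × 3^3 × 5 × 7 = 1890.
Smallest multiple of 1890 that is ≥ 11268: ⌈11268/1890⌉ × 1890 = 6 × 1890 = 11340.

11340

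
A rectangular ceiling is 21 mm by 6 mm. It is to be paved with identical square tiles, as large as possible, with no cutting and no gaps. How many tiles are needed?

Tile side = gcd(21, 6).
21 = 3 × 7
6 = 2 × 3
gcd(21, 6) = 3.
Tiles: (21/3) × (6/3) = 7 × 2 = 14.

14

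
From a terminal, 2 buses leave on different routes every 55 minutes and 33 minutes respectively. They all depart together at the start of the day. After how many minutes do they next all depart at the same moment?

We need the least common multiple of the intervals.
55 = 5 × 11
33 = 3 × 11
LCM(55, 33) = 3 × 5 × 11 = 165.

165 minutes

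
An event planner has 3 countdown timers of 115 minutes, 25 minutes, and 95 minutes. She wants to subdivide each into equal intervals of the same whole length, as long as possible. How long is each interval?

5 minutes

The interval must divide each timer length; the longest such is the gcd.
115 = 5 × 23
25 = 5^2
95 = 5 × 19
gcd(115, 25, 95) = 5.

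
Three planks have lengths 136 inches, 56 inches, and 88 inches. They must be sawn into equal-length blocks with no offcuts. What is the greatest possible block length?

8 inches

This is the greatest common divisor of 136, 56, and 88.
136 = 2^3 × 17
56 = 2^3 × 7
88 = 2^3 × 11
gcd(136, 56, 88) = 2^3 = 8.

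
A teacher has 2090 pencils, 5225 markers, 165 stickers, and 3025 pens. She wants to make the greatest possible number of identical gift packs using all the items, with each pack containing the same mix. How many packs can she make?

55 packs

The pack count must divide each quantity, so the greatest is gcd(2090, 5225, 165, 3025).
2090 = 2 × 5 × 11 × 19
5225 = 5^2 × 11 × 19
165 = 3 × 5 × 11
3025 = 5^2 × 11^2
gcd(2090, 5225, 165, 3025) = 5 × 11 = 55.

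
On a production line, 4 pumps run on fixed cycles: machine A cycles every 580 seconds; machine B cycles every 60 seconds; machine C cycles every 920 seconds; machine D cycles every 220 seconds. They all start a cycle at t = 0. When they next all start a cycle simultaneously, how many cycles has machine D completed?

They are all back at their starting positions together after one LCM of the periods.
580 = 2^2 × 5 × 29
60 = 2^2 × 3 × 5
920 = 2^3 × 5 × 23
220 = 2^2 × 5 × 11
LCM(580, 60, 920, 220) = 2^3 × 3 × 5 × 11 × 23 × 29 = 880440.
Cycles for period 220: 880440 / 220 = 4002.

4002 cycles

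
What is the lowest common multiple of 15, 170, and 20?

15 = 3 × 5
170 = 2 × 5 × 17
20 = 2^2 × 5
LCM(15, 170, 20) = 2^2 × 3 × 5 × 17 = 1020.

1020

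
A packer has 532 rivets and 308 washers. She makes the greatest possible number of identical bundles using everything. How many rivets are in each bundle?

19

Number of bundles = gcd(532, 308).
532 = 2^2 × 7 × 19
308 = 2^2 × 7 × 11
gcd(532, 308) = 2^2 × 7 = 28.
rivets per bundle = 532 / 28 = 19.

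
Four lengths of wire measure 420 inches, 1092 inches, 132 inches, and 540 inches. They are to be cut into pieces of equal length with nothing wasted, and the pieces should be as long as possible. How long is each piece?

12 inches

Each piece length must divide every original length, so the longest possible is gcd(420, 1092, 132, 540).
420 = 2^2 × 3 × 5 × 7
1092 = 2^2 × 3 × 7 × 13
132 = 2^2 × 3 × 11
540 = 2^2 × 3^3 × 5
gcd(420, 1092, 132, 540) = 2^2 × 3 = 12.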